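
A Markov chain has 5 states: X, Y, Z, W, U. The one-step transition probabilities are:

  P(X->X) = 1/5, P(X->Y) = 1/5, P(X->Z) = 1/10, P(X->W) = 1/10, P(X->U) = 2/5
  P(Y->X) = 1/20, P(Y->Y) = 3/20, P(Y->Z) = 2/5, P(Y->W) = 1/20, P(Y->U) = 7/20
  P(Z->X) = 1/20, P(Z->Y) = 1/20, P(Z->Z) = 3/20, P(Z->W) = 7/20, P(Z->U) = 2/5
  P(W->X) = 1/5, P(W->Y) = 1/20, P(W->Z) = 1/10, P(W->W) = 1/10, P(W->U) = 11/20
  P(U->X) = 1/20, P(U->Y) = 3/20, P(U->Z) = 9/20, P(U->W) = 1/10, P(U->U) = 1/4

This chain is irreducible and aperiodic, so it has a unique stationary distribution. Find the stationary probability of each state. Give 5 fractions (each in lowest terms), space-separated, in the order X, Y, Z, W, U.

The stationary distribution satisfies pi = pi * P, i.e.:
  pi_X = 1/5*pi_X + 1/20*pi_Y + 1/20*pi_Z + 1/5*pi_W + 1/20*pi_U
  pi_Y = 1/5*pi_X + 3/20*pi_Y + 1/20*pi_Z + 1/20*pi_W + 3/20*pi_U
  pi_Z = 1/10*pi_X + 2/5*pi_Y + 3/20*pi_Z + 1/10*pi_W + 9/20*pi_U
  pi_W = 1/10*pi_X + 1/20*pi_Y + 7/20*pi_Z + 1/10*pi_W + 1/10*pi_U
  pi_U = 2/5*pi_X + 7/20*pi_Y + 2/5*pi_Z + 11/20*pi_W + 1/4*pi_U
with normalization: pi_X + pi_Y + pi_Z + pi_W + pi_U = 1.

Using the first 4 balance equations plus normalization, the linear system A*pi = b is:
  [-4/5, 1/20, 1/20, 1/5, 1/20] . pi = 0
  [1/5, -17/20, 1/20, 1/20, 3/20] . pi = 0
  [1/10, 2/5, -17/20, 1/10, 9/20] . pi = 0
  [1/10, 1/20, 7/20, -9/10, 1/10] . pi = 0
  [1, 1, 1, 1, 1] . pi = 1

Solving yields:
  pi_X = 16595/189439
  pi_Y = 20958/189439
  pi_Z = 51984/189439
  pi_W = 30892/189439
  pi_U = 69010/189439

Verification (pi * P):
  16595/189439*1/5 + 20958/189439*1/20 + 51984/189439*1/20 + 30892/189439*1/5 + 69010/189439*1/20 = 16595/189439 = pi_X  (ok)
  16595/189439*1/5 + 20958/189439*3/20 + 51984/189439*1/20 + 30892/189439*1/20 + 69010/189439*3/20 = 20958/189439 = pi_Y  (ok)
  16595/189439*1/10 + 20958/189439*2/5 + 51984/189439*3/20 + 30892/189439*1/10 + 69010/189439*9/20 = 51984/189439 = pi_Z  (ok)
  16595/189439*1/10 + 20958/189439*1/20 + 51984/189439*7/20 + 30892/189439*1/10 + 69010/189439*1/10 = 30892/189439 = pi_W  (ok)
  16595/189439*2/5 + 20958/189439*7/20 + 51984/189439*2/5 + 30892/189439*11/20 + 69010/189439*1/4 = 69010/189439 = pi_U  (ok)

Answer: 16595/189439 20958/189439 51984/189439 30892/189439 69010/189439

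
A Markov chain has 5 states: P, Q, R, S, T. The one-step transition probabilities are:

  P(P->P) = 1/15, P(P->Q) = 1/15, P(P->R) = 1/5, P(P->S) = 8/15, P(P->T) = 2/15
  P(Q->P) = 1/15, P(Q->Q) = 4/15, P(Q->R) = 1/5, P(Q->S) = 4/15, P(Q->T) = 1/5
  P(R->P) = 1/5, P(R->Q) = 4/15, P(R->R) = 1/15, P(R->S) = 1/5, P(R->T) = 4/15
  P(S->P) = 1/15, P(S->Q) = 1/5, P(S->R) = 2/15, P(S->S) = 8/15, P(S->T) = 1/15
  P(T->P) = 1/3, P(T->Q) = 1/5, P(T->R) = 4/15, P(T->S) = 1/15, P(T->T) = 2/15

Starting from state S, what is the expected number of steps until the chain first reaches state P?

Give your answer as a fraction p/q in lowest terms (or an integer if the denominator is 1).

Let h_i = expected steps to first reach P from state i.
Boundary: h_P = 0.
First-step equations for the other states:
  h_Q = 1 + 1/15*h_P + 4/15*h_Q + 1/5*h_R + 4/15*h_S + 1/5*h_T
  h_R = 1 + 1/5*h_P + 4/15*h_Q + 1/15*h_R + 1/5*h_S + 4/15*h_T
  h_S = 1 + 1/15*h_P + 1/5*h_Q + 2/15*h_R + 8/15*h_S + 1/15*h_T
  h_T = 1 + 1/3*h_P + 1/5*h_Q + 4/15*h_R + 1/15*h_S + 2/15*h_T

Substituting h_P = 0 and rearranging gives the linear system (I - Q) h = 1:
  [11/15, -1/5, -4/15, -1/5] . (h_Q, h_R, h_S, h_T) = 1
  [-4/15, 14/15, -1/5, -4/15] . (h_Q, h_R, h_S, h_T) = 1
  [-1/5, -2/15, 7/15, -1/15] . (h_Q, h_R, h_S, h_T) = 1
  [-1/5, -4/15, -1/15, 13/15] . (h_Q, h_R, h_S, h_T) = 1

Solving yields:
  h_Q = 7145/941
  h_R = 6165/941
  h_S = 7585/941
  h_T = 5215/941

Starting state is S, so the expected hitting time is h_S = 7585/941.

Answer: 7585/941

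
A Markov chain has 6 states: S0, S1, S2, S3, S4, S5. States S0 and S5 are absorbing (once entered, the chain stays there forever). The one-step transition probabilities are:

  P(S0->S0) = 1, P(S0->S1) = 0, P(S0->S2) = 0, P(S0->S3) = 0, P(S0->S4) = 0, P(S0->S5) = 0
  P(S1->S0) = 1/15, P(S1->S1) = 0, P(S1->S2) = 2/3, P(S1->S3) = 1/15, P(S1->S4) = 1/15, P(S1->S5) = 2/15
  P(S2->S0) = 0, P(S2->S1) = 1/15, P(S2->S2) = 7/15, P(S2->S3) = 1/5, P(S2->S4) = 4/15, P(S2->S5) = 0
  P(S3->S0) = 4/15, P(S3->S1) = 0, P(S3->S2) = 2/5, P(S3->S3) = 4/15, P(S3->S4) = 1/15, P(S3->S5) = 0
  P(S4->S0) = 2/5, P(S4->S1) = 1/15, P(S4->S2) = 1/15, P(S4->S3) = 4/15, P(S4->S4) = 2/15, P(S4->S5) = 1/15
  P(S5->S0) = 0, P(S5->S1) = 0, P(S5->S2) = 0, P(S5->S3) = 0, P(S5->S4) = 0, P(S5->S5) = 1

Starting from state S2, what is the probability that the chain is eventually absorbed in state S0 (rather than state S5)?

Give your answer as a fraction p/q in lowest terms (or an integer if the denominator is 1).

Let a_i = P(absorbed in S0 | start in state i).
Boundary conditions: a_S0 = 1, a_S5 = 0.
For each transient state i, a_i = sum_j P(i->j) * a_j:
  a_S1 = 1/15*a_S0 + 0*a_S1 + 2/3*a_S2 + 1/15*a_S3 + 1/15*a_S4 + 2/15*a_S5
  a_S2 = 0*a_S0 + 1/15*a_S1 + 7/15*a_S2 + 1/5*a_S3 + 4/15*a_S4 + 0*a_S5
  a_S3 = 4/15*a_S0 + 0*a_S1 + 2/5*a_S2 + 4/15*a_S3 + 1/15*a_S4 + 0*a_S5
  a_S4 = 2/5*a_S0 + 1/15*a_S1 + 1/15*a_S2 + 4/15*a_S3 + 2/15*a_S4 + 1/15*a_S5

Substituting a_S0 = 1 and a_S5 = 0, rearrange to (I - Q) a = r where r[i] = P(i -> S0):
  [1, -2/3, -1/15, -1/15] . (a_S1, a_S2, a_S3, a_S4) = 1/15
  [-1/15, 8/15, -1/5, -4/15] . (a_S1, a_S2, a_S3, a_S4) = 0
  [0, -2/5, 11/15, -1/15] . (a_S1, a_S2, a_S3, a_S4) = 4/15
  [-1/15, -1/15, -4/15, 13/15] . (a_S1, a_S2, a_S3, a_S4) = 2/5

Solving yields:
  a_S1 = 6907/8949
  a_S2 = 2620/2983
  a_S3 = 8251/8949
  a_S4 = 7805/8949

Starting state is S2, so the absorption probability is a_S2 = 2620/2983.

Answer: 2620/2983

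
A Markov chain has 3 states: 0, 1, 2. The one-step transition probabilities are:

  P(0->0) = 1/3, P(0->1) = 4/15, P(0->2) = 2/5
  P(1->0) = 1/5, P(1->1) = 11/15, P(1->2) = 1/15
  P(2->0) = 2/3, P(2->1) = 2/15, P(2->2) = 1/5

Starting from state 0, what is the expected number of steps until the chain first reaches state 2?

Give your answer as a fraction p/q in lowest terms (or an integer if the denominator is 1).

Answer: 30/7

Derivation:
Let h_i = expected steps to first reach 2 from state i.
Boundary: h_2 = 0.
First-step equations for the other states:
  h_0 = 1 + 1/3*h_0 + 4/15*h_1 + 2/5*h_2
  h_1 = 1 + 1/5*h_0 + 11/15*h_1 + 1/15*h_2

Substituting h_2 = 0 and rearranging gives the linear system (I - Q) h = 1:
  [2/3, -4/15] . (h_0, h_1) = 1
  [-1/5, 4/15] . (h_0, h_1) = 1

Solving yields:
  h_0 = 30/7
  h_1 = 195/28

Starting state is 0, so the expected hitting time is h_0 = 30/7.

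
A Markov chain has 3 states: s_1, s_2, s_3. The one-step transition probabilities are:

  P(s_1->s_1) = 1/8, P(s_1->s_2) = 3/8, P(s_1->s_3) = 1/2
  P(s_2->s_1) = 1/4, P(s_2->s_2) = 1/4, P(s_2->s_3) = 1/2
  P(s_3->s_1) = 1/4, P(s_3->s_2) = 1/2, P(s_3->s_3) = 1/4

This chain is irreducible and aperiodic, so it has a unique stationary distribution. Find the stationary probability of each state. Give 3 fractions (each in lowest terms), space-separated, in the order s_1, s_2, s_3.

Answer: 2/9 17/45 2/5

Derivation:
The stationary distribution satisfies pi = pi * P, i.e.:
  pi_s_1 = 1/8*pi_s_1 + 1/4*pi_s_2 + 1/4*pi_s_3
  pi_s_2 = 3/8*pi_s_1 + 1/4*pi_s_2 + 1/2*pi_s_3
  pi_s_3 = 1/2*pi_s_1 + 1/2*pi_s_2 + 1/4*pi_s_3
with normalization: pi_s_1 + pi_s_2 + pi_s_3 = 1.

Using the first 2 balance equations plus normalization, the linear system A*pi = b is:
  [-7/8, 1/4, 1/4] . pi = 0
  [3/8, -3/4, 1/2] . pi = 0
  [1, 1, 1] . pi = 1

Solving yields:
  pi_s_1 = 2/9
  pi_s_2 = 17/45
  pi_s_3 = 2/5

Verification (pi * P):
  2/9*1/8 + 17/45*1/4 + 2/5*1/4 = 2/9 = pi_s_1  (ok)
  2/9*3/8 + 17/45*1/4 + 2/5*1/2 = 17/45 = pi_s_2  (ok)
  2/9*1/2 + 17/45*1/2 + 2/5*1/4 = 2/5 = pi_s_3  (ok)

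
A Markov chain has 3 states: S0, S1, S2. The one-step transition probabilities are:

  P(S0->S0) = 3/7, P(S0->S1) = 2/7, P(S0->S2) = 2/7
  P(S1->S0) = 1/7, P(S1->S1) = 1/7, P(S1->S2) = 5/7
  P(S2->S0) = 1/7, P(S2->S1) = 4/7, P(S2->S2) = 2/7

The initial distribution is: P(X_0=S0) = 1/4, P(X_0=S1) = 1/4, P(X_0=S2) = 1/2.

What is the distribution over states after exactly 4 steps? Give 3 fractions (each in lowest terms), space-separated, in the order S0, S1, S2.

Propagating the distribution step by step (d_{t+1} = d_t * P):
d_0 = (S0=1/4, S1=1/4, S2=1/2)
  d_1[S0] = 1/4*3/7 + 1/4*1/7 + 1/2*1/7 = 3/14
  d_1[S1] = 1/4*2/7 + 1/4*1/7 + 1/2*4/7 = 11/28
  d_1[S2] = 1/4*2/7 + 1/4*5/7 + 1/2*2/7 = 11/28
d_1 = (S0=3/14, S1=11/28, S2=11/28)
  d_2[S0] = 3/14*3/7 + 11/28*1/7 + 11/28*1/7 = 10/49
  d_2[S1] = 3/14*2/7 + 11/28*1/7 + 11/28*4/7 = 67/196
  d_2[S2] = 3/14*2/7 + 11/28*5/7 + 11/28*2/7 = 89/196
d_2 = (S0=10/49, S1=67/196, S2=89/196)
  d_3[S0] = 10/49*3/7 + 67/196*1/7 + 89/196*1/7 = 69/343
  d_3[S1] = 10/49*2/7 + 67/196*1/7 + 89/196*4/7 = 503/1372
  d_3[S2] = 10/49*2/7 + 67/196*5/7 + 89/196*2/7 = 593/1372
d_3 = (S0=69/343, S1=503/1372, S2=593/1372)
  d_4[S0] = 69/343*3/7 + 503/1372*1/7 + 593/1372*1/7 = 481/2401
  d_4[S1] = 69/343*2/7 + 503/1372*1/7 + 593/1372*4/7 = 3427/9604
  d_4[S2] = 69/343*2/7 + 503/1372*5/7 + 593/1372*2/7 = 4253/9604
d_4 = (S0=481/2401, S1=3427/9604, S2=4253/9604)

Answer: 481/2401 3427/9604 4253/9604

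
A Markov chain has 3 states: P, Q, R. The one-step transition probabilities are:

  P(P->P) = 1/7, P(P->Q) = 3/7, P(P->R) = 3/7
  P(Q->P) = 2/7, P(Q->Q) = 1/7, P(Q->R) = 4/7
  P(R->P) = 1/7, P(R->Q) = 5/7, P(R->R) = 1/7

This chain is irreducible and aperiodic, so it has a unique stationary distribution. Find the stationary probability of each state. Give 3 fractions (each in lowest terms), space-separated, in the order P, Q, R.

The stationary distribution satisfies pi = pi * P, i.e.:
  pi_P = 1/7*pi_P + 2/7*pi_Q + 1/7*pi_R
  pi_Q = 3/7*pi_P + 1/7*pi_Q + 5/7*pi_R
  pi_R = 3/7*pi_P + 4/7*pi_Q + 1/7*pi_R
with normalization: pi_P + pi_Q + pi_R = 1.

Using the first 2 balance equations plus normalization, the linear system A*pi = b is:
  [-6/7, 2/7, 1/7] . pi = 0
  [3/7, -6/7, 5/7] . pi = 0
  [1, 1, 1] . pi = 1

Solving yields:
  pi_P = 16/79
  pi_Q = 33/79
  pi_R = 30/79

Verification (pi * P):
  16/79*1/7 + 33/79*2/7 + 30/79*1/7 = 16/79 = pi_P  (ok)
  16/79*3/7 + 33/79*1/7 + 30/79*5/7 = 33/79 = pi_Q  (ok)
  16/79*3/7 + 33/79*4/7 + 30/79*1/7 = 30/79 = pi_R  (ok)

Answer: 16/79 33/79 30/79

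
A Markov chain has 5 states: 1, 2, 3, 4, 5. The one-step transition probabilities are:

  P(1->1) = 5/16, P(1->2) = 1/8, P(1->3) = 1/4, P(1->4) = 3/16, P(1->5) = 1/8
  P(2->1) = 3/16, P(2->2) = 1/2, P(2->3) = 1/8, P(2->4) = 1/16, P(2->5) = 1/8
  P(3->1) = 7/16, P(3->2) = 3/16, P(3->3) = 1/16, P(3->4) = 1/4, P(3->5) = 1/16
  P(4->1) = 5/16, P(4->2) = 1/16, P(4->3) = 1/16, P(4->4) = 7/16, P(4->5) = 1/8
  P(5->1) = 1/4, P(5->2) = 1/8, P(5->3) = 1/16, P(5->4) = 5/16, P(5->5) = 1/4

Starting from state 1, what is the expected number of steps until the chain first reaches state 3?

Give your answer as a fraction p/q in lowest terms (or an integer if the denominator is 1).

Let h_i = expected steps to first reach 3 from state i.
Boundary: h_3 = 0.
First-step equations for the other states:
  h_1 = 1 + 5/16*h_1 + 1/8*h_2 + 1/4*h_3 + 3/16*h_4 + 1/8*h_5
  h_2 = 1 + 3/16*h_1 + 1/2*h_2 + 1/8*h_3 + 1/16*h_4 + 1/8*h_5
  h_4 = 1 + 5/16*h_1 + 1/16*h_2 + 1/16*h_3 + 7/16*h_4 + 1/8*h_5
  h_5 = 1 + 1/4*h_1 + 1/8*h_2 + 1/16*h_3 + 5/16*h_4 + 1/4*h_5

Substituting h_3 = 0 and rearranging gives the linear system (I - Q) h = 1:
  [11/16, -1/8, -3/16, -1/8] . (h_1, h_2, h_4, h_5) = 1
  [-3/16, 1/2, -1/16, -1/8] . (h_1, h_2, h_4, h_5) = 1
  [-5/16, -1/16, 9/16, -1/8] . (h_1, h_2, h_4, h_5) = 1
  [-1/4, -1/8, -5/16, 3/4] . (h_1, h_2, h_4, h_5) = 1

Solving yields:
  h_1 = 6608/1027
  h_2 = 7616/1027
  h_4 = 8176/1027
  h_5 = 8248/1027

Starting state is 1, so the expected hitting time is h_1 = 6608/1027.

Answer: 6608/1027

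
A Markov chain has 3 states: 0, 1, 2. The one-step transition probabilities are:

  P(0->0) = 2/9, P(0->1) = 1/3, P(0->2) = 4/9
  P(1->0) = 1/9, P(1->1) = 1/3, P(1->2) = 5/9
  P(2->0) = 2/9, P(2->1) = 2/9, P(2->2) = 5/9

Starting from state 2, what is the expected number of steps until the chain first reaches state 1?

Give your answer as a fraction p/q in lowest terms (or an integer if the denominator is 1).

Let h_i = expected steps to first reach 1 from state i.
Boundary: h_1 = 0.
First-step equations for the other states:
  h_0 = 1 + 2/9*h_0 + 1/3*h_1 + 4/9*h_2
  h_2 = 1 + 2/9*h_0 + 2/9*h_1 + 5/9*h_2

Substituting h_1 = 0 and rearranging gives the linear system (I - Q) h = 1:
  [7/9, -4/9] . (h_0, h_2) = 1
  [-2/9, 4/9] . (h_0, h_2) = 1

Solving yields:
  h_0 = 18/5
  h_2 = 81/20

Starting state is 2, so the expected hitting time is h_2 = 81/20.

Answer: 81/20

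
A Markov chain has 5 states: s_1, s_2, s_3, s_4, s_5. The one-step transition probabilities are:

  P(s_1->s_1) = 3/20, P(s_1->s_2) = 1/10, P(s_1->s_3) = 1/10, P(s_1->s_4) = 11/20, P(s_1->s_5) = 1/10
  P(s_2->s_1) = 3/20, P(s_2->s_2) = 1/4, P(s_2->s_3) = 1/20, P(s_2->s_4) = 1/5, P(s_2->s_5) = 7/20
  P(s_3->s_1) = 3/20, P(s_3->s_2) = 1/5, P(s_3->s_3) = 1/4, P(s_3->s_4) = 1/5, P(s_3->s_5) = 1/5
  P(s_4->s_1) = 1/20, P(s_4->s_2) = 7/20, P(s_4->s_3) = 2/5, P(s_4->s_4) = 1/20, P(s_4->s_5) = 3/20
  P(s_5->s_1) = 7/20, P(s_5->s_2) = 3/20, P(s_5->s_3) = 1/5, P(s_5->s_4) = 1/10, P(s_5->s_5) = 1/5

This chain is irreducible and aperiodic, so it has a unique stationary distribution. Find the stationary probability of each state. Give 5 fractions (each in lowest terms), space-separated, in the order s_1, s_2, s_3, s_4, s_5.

Answer: 31591/185646 39851/185646 37591/185646 12865/61882 19009/92823

Derivation:
The stationary distribution satisfies pi = pi * P, i.e.:
  pi_s_1 = 3/20*pi_s_1 + 3/20*pi_s_2 + 3/20*pi_s_3 + 1/20*pi_s_4 + 7/20*pi_s_5
  pi_s_2 = 1/10*pi_s_1 + 1/4*pi_s_2 + 1/5*pi_s_3 + 7/20*pi_s_4 + 3/20*pi_s_5
  pi_s_3 = 1/10*pi_s_1 + 1/20*pi_s_2 + 1/4*pi_s_3 + 2/5*pi_s_4 + 1/5*pi_s_5
  pi_s_4 = 11/20*pi_s_1 + 1/5*pi_s_2 + 1/5*pi_s_3 + 1/20*pi_s_4 + 1/10*pi_s_5
  pi_s_5 = 1/10*pi_s_1 + 7/20*pi_s_2 + 1/5*pi_s_3 + 3/20*pi_s_4 + 1/5*pi_s_5
with normalization: pi_s_1 + pi_s_2 + pi_s_3 + pi_s_4 + pi_s_5 = 1.

Using the first 4 balance equations plus normalization, the linear system A*pi = b is:
  [-17/20, 3/20, 3/20, 1/20, 7/20] . pi = 0
  [1/10, -3/4, 1/5, 7/20, 3/20] . pi = 0
  [1/10, 1/20, -3/4, 2/5, 1/5] . pi = 0
  [11/20, 1/5, 1/5, -19/20, 1/10] . pi = 0
  [1, 1, 1, 1, 1] . pi = 1

Solving yields:
  pi_s_1 = 31591/185646
  pi_s_2 = 39851/185646
  pi_s_3 = 37591/185646
  pi_s_4 = 12865/61882
  pi_s_5 = 19009/92823

Verification (pi * P):
  31591/185646*3/20 + 39851/185646*3/20 + 37591/185646*3/20 + 12865/61882*1/20 + 19009/92823*7/20 = 31591/185646 = pi_s_1  (ok)
  31591/185646*1/10 + 39851/185646*1/4 + 37591/185646*1/5 + 12865/61882*7/20 + 19009/92823*3/20 = 39851/185646 = pi_s_2  (ok)
  31591/185646*1/10 + 39851/185646*1/20 + 37591/185646*1/4 + 12865/61882*2/5 + 19009/92823*1/5 = 37591/185646 = pi_s_3  (ok)
  31591/185646*11/20 + 39851/185646*1/5 + 37591/185646*1/5 + 12865/61882*1/20 + 19009/92823*1/10 = 12865/61882 = pi_s_4  (ok)
  31591/185646*1/10 + 39851/185646*7/20 + 37591/185646*1/5 + 12865/61882*3/20 + 19009/92823*1/5 = 19009/92823 = pi_s_5  (ok)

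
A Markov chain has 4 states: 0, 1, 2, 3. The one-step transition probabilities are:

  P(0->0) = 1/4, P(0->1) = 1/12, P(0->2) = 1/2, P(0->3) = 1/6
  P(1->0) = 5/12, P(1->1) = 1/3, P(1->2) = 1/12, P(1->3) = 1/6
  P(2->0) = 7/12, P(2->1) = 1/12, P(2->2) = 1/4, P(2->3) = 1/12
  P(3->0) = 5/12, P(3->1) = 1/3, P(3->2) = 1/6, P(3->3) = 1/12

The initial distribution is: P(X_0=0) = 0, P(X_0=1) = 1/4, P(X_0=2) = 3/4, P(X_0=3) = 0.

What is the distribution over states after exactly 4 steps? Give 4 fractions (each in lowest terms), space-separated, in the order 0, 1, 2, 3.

Propagating the distribution step by step (d_{t+1} = d_t * P):
d_0 = (0=0, 1=1/4, 2=3/4, 3=0)
  d_1[0] = 0*1/4 + 1/4*5/12 + 3/4*7/12 + 0*5/12 = 13/24
  d_1[1] = 0*1/12 + 1/4*1/3 + 3/4*1/12 + 0*1/3 = 7/48
  d_1[2] = 0*1/2 + 1/4*1/12 + 3/4*1/4 + 0*1/6 = 5/24
  d_1[3] = 0*1/6 + 1/4*1/6 + 3/4*1/12 + 0*1/12 = 5/48
d_1 = (0=13/24, 1=7/48, 2=5/24, 3=5/48)
  d_2[0] = 13/24*1/4 + 7/48*5/12 + 5/24*7/12 + 5/48*5/12 = 13/36
  d_2[1] = 13/24*1/12 + 7/48*1/3 + 5/24*1/12 + 5/48*1/3 = 7/48
  d_2[2] = 13/24*1/2 + 7/48*1/12 + 5/24*1/4 + 5/48*1/6 = 203/576
  d_2[3] = 13/24*1/6 + 7/48*1/6 + 5/24*1/12 + 5/48*1/12 = 9/64
d_2 = (0=13/36, 1=7/48, 2=203/576, 3=9/64)
  d_3[0] = 13/36*1/4 + 7/48*5/12 + 203/576*7/12 + 9/64*5/12 = 1435/3456
  d_3[1] = 13/36*1/12 + 7/48*1/3 + 203/576*1/12 + 9/64*1/3 = 119/768
  d_3[2] = 13/36*1/2 + 7/48*1/12 + 203/576*1/4 + 9/64*1/6 = 701/2304
  d_3[3] = 13/36*1/6 + 7/48*1/6 + 203/576*1/12 + 9/64*1/12 = 217/1728
d_3 = (0=1435/3456, 1=119/768, 2=701/2304, 3=217/1728)
  d_4[0] = 1435/3456*1/4 + 119/768*5/12 + 701/2304*7/12 + 217/1728*5/12 = 16513/41472
  d_4[1] = 1435/3456*1/12 + 119/768*1/3 + 701/2304*1/12 + 217/1728*1/3 = 4243/27648
  d_4[2] = 1435/3456*1/2 + 119/768*1/12 + 701/2304*1/4 + 217/1728*1/6 = 823/2592
  d_4[3] = 1435/3456*1/6 + 119/768*1/6 + 701/2304*1/12 + 217/1728*1/12 = 10853/82944
d_4 = (0=16513/41472, 1=4243/27648, 2=823/2592, 3=10853/82944)

Answer: 16513/41472 4243/27648 823/2592 10853/82944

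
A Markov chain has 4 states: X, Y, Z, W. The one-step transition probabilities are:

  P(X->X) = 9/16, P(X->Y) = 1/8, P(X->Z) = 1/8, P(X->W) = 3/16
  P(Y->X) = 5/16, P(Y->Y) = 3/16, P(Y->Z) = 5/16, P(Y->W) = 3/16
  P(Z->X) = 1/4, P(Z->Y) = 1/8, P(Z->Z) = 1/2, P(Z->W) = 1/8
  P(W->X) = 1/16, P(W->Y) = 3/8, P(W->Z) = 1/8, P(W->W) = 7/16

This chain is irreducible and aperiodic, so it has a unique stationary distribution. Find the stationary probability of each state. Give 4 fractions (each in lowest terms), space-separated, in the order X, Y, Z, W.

The stationary distribution satisfies pi = pi * P, i.e.:
  pi_X = 9/16*pi_X + 5/16*pi_Y + 1/4*pi_Z + 1/16*pi_W
  pi_Y = 1/8*pi_X + 3/16*pi_Y + 1/8*pi_Z + 3/8*pi_W
  pi_Z = 1/8*pi_X + 5/16*pi_Y + 1/2*pi_Z + 1/8*pi_W
  pi_W = 3/16*pi_X + 3/16*pi_Y + 1/8*pi_Z + 7/16*pi_W
with normalization: pi_X + pi_Y + pi_Z + pi_W = 1.

Using the first 3 balance equations plus normalization, the linear system A*pi = b is:
  [-7/16, 5/16, 1/4, 1/16] . pi = 0
  [1/8, -13/16, 1/8, 3/8] . pi = 0
  [1/8, 5/16, -1/2, 1/8] . pi = 0
  [1, 1, 1, 1] . pi = 1

Solving yields:
  pi_X = 289/906
  pi_Y = 88/453
  pi_Z = 39/151
  pi_W = 69/302

Verification (pi * P):
  289/906*9/16 + 88/453*5/16 + 39/151*1/4 + 69/302*1/16 = 289/906 = pi_X  (ok)
  289/906*1/8 + 88/453*3/16 + 39/151*1/8 + 69/302*3/8 = 88/453 = pi_Y  (ok)
  289/906*1/8 + 88/453*5/16 + 39/151*1/2 + 69/302*1/8 = 39/151 = pi_Z  (ok)
  289/906*3/16 + 88/453*3/16 + 39/151*1/8 + 69/302*7/16 = 69/302 = pi_W  (ok)

Answer: 289/906 88/453 39/151 69/302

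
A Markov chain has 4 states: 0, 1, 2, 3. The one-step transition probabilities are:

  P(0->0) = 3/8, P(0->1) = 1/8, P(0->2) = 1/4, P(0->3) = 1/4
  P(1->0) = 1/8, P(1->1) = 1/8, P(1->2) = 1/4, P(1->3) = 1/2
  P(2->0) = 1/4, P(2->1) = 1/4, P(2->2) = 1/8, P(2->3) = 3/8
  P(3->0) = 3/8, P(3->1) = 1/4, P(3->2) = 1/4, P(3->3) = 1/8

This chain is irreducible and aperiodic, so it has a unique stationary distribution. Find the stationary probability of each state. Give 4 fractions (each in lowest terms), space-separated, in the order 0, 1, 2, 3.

The stationary distribution satisfies pi = pi * P, i.e.:
  pi_0 = 3/8*pi_0 + 1/8*pi_1 + 1/4*pi_2 + 3/8*pi_3
  pi_1 = 1/8*pi_0 + 1/8*pi_1 + 1/4*pi_2 + 1/4*pi_3
  pi_2 = 1/4*pi_0 + 1/4*pi_1 + 1/8*pi_2 + 1/4*pi_3
  pi_3 = 1/4*pi_0 + 1/2*pi_1 + 3/8*pi_2 + 1/8*pi_3
with normalization: pi_0 + pi_1 + pi_2 + pi_3 = 1.

Using the first 3 balance equations plus normalization, the linear system A*pi = b is:
  [-5/8, 1/8, 1/4, 3/8] . pi = 0
  [1/8, -7/8, 1/4, 1/4] . pi = 0
  [1/4, 1/4, -7/8, 1/4] . pi = 0
  [1, 1, 1, 1] . pi = 1

Solving yields:
  pi_0 = 3/10
  pi_1 = 17/90
  pi_2 = 2/9
  pi_3 = 13/45

Verification (pi * P):
  3/10*3/8 + 17/90*1/8 + 2/9*1/4 + 13/45*3/8 = 3/10 = pi_0  (ok)
  3/10*1/8 + 17/90*1/8 + 2/9*1/4 + 13/45*1/4 = 17/90 = pi_1  (ok)
  3/10*1/4 + 17/90*1/4 + 2/9*1/8 + 13/45*1/4 = 2/9 = pi_2  (ok)
  3/10*1/4 + 17/90*1/2 + 2/9*3/8 + 13/45*1/8 = 13/45 = pi_3  (ok)

Answer: 3/10 17/90 2/9 13/45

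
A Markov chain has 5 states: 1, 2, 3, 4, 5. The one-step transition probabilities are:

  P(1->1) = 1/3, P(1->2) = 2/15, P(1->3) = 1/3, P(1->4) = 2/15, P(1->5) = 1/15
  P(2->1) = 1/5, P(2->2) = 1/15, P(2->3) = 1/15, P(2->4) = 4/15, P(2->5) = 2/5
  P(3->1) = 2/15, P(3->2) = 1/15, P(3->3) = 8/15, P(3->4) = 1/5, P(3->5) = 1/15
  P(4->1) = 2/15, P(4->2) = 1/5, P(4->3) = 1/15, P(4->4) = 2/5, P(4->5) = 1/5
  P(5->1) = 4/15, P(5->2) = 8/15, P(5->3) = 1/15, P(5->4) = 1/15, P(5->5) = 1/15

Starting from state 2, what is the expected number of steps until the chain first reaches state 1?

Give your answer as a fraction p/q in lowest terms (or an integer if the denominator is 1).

Let h_i = expected steps to first reach 1 from state i.
Boundary: h_1 = 0.
First-step equations for the other states:
  h_2 = 1 + 1/5*h_1 + 1/15*h_2 + 1/15*h_3 + 4/15*h_4 + 2/5*h_5
  h_3 = 1 + 2/15*h_1 + 1/15*h_2 + 8/15*h_3 + 1/5*h_4 + 1/15*h_5
  h_4 = 1 + 2/15*h_1 + 1/5*h_2 + 1/15*h_3 + 2/5*h_4 + 1/5*h_5
  h_5 = 1 + 4/15*h_1 + 8/15*h_2 + 1/15*h_3 + 1/15*h_4 + 1/15*h_5

Substituting h_1 = 0 and rearranging gives the linear system (I - Q) h = 1:
  [14/15, -1/15, -4/15, -2/5] . (h_2, h_3, h_4, h_5) = 1
  [-1/15, 7/15, -1/5, -1/15] . (h_2, h_3, h_4, h_5) = 1
  [-1/5, -1/15, 3/5, -1/5] . (h_2, h_3, h_4, h_5) = 1
  [-8/15, -1/15, -1/15, 14/15] . (h_2, h_3, h_4, h_5) = 1

Solving yields:
  h_2 = 2510/479
  h_3 = 2895/479
  h_4 = 2740/479
  h_5 = 2350/479

Starting state is 2, so the expected hitting time is h_2 = 2510/479.

Answer: 2510/479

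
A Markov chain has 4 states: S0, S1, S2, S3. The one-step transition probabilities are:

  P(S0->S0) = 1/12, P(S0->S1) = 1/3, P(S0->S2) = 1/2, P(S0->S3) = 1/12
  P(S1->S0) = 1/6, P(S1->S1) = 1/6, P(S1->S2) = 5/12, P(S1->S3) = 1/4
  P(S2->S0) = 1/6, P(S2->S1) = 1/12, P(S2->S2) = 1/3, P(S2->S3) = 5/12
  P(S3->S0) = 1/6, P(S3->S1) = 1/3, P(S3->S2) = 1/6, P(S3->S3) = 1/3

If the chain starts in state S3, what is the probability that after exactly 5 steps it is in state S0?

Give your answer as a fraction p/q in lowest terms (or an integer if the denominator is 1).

Computing P^5 by repeated multiplication:
P^1 =
  S0: [1/12, 1/3, 1/2, 1/12]
  S1: [1/6, 1/6, 5/12, 1/4]
  S2: [1/6, 1/12, 1/3, 5/12]
  S3: [1/6, 1/3, 1/6, 1/3]
P^2 =
  S0: [23/144, 11/72, 13/36, 47/144]
  S1: [11/72, 29/144, 1/3, 5/16]
  S2: [11/72, 17/72, 43/144, 5/16]
  S3: [11/72, 17/72, 1/3, 5/18]
P^3 =
  S0: [265/1728, 47/216, 275/864, 179/576]
  S1: [133/864, 187/864, 559/1728, 529/1728]
  S2: [133/864, 379/1728, 47/144, 173/576]
  S3: [133/864, 91/432, 287/864, 131/432]
P^4 =
  S0: [3191/20736, 2255/10368, 281/864, 233/768]
  S1: [1595/10368, 4487/20736, 845/2592, 6299/20736]
  S2: [1595/10368, 2231/10368, 6785/20736, 6299/20736]
  S3: [1595/10368, 2231/10368, 845/2592, 527/1728]
P^5 =
  S0: [38281/248832, 13423/62208, 40627/124416, 75605/248832]
  S1: [19141/124416, 26845/124416, 27071/82944, 75647/248832]
  S2: [19141/124416, 53665/248832, 20297/62208, 75697/248832]
  S3: [19141/124416, 13435/62208, 13523/41472, 1051/3456]

(P^5)[S3 -> S0] = 19141/124416

Answer: 19141/124416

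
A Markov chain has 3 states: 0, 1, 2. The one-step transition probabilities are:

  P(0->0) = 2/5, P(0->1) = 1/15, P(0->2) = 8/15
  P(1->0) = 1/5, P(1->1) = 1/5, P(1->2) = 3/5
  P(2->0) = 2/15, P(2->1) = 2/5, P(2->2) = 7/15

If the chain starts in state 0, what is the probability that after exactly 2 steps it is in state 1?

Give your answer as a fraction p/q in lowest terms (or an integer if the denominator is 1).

Answer: 19/75

Derivation:
Computing P^2 by repeated multiplication:
P^1 =
  0: [2/5, 1/15, 8/15]
  1: [1/5, 1/5, 3/5]
  2: [2/15, 2/5, 7/15]
P^2 =
  0: [11/45, 19/75, 113/225]
  1: [1/5, 22/75, 38/75]
  2: [44/225, 62/225, 119/225]

(P^2)[0 -> 1] = 19/75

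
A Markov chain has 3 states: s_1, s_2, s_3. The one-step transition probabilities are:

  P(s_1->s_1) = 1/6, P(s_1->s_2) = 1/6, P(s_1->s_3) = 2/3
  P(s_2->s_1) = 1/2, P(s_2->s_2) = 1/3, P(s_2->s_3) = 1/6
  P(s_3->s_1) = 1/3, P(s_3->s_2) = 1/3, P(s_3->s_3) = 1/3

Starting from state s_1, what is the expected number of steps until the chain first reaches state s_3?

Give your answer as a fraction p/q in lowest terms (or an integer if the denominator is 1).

Let h_i = expected steps to first reach s_3 from state i.
Boundary: h_s_3 = 0.
First-step equations for the other states:
  h_s_1 = 1 + 1/6*h_s_1 + 1/6*h_s_2 + 2/3*h_s_3
  h_s_2 = 1 + 1/2*h_s_1 + 1/3*h_s_2 + 1/6*h_s_3

Substituting h_s_3 = 0 and rearranging gives the linear system (I - Q) h = 1:
  [5/6, -1/6] . (h_s_1, h_s_2) = 1
  [-1/2, 2/3] . (h_s_1, h_s_2) = 1

Solving yields:
  h_s_1 = 30/17
  h_s_2 = 48/17

Starting state is s_1, so the expected hitting time is h_s_1 = 30/17.

Answer: 30/17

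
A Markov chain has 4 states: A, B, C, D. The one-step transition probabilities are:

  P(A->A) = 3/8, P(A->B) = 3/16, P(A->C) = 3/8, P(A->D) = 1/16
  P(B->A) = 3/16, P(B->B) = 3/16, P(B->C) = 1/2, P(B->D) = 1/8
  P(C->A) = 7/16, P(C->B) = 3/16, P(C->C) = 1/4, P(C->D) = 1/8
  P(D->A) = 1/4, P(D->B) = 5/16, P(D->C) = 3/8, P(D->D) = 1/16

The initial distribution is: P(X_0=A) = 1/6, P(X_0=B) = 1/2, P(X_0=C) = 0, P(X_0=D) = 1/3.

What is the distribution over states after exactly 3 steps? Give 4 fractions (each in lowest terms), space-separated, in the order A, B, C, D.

Answer: 1419/4096 77/384 2189/6144 1189/12288

Derivation:
Propagating the distribution step by step (d_{t+1} = d_t * P):
d_0 = (A=1/6, B=1/2, C=0, D=1/3)
  d_1[A] = 1/6*3/8 + 1/2*3/16 + 0*7/16 + 1/3*1/4 = 23/96
  d_1[B] = 1/6*3/16 + 1/2*3/16 + 0*3/16 + 1/3*5/16 = 11/48
  d_1[C] = 1/6*3/8 + 1/2*1/2 + 0*1/4 + 1/3*3/8 = 7/16
  d_1[D] = 1/6*1/16 + 1/2*1/8 + 0*1/8 + 1/3*1/16 = 3/32
d_1 = (A=23/96, B=11/48, C=7/16, D=3/32)
  d_2[A] = 23/96*3/8 + 11/48*3/16 + 7/16*7/16 + 3/32*1/4 = 89/256
  d_2[B] = 23/96*3/16 + 11/48*3/16 + 7/16*3/16 + 3/32*5/16 = 51/256
  d_2[C] = 23/96*3/8 + 11/48*1/2 + 7/16*1/4 + 3/32*3/8 = 67/192
  d_2[D] = 23/96*1/16 + 11/48*1/8 + 7/16*1/8 + 3/32*1/16 = 5/48
d_2 = (A=89/256, B=51/256, C=67/192, D=5/48)
  d_3[A] = 89/256*3/8 + 51/256*3/16 + 67/192*7/16 + 5/48*1/4 = 1419/4096
  d_3[B] = 89/256*3/16 + 51/256*3/16 + 67/192*3/16 + 5/48*5/16 = 77/384
  d_3[C] = 89/256*3/8 + 51/256*1/2 + 67/192*1/4 + 5/48*3/8 = 2189/6144
  d_3[D] = 89/256*1/16 + 51/256*1/8 + 67/192*1/8 + 5/48*1/16 = 1189/12288
d_3 = (A=1419/4096, B=77/384, C=2189/6144, D=1189/12288)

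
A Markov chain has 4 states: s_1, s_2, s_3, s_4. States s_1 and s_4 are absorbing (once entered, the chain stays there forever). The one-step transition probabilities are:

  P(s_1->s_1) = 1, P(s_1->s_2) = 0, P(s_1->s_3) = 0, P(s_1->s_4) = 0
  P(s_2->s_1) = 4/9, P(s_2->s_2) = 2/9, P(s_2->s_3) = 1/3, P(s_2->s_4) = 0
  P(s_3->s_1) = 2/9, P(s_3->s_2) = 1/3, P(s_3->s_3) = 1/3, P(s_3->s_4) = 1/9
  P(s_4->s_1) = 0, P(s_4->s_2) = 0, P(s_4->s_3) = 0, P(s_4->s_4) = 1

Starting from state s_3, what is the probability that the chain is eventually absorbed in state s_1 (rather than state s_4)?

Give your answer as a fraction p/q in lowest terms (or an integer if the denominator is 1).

Answer: 26/33

Derivation:
Let a_i = P(absorbed in s_1 | start in state i).
Boundary conditions: a_s_1 = 1, a_s_4 = 0.
For each transient state i, a_i = sum_j P(i->j) * a_j:
  a_s_2 = 4/9*a_s_1 + 2/9*a_s_2 + 1/3*a_s_3 + 0*a_s_4
  a_s_3 = 2/9*a_s_1 + 1/3*a_s_2 + 1/3*a_s_3 + 1/9*a_s_4

Substituting a_s_1 = 1 and a_s_4 = 0, rearrange to (I - Q) a = r where r[i] = P(i -> s_1):
  [7/9, -1/3] . (a_s_2, a_s_3) = 4/9
  [-1/3, 2/3] . (a_s_2, a_s_3) = 2/9

Solving yields:
  a_s_2 = 10/11
  a_s_3 = 26/33

Starting state is s_3, so the absorption probability is a_s_3 = 26/33.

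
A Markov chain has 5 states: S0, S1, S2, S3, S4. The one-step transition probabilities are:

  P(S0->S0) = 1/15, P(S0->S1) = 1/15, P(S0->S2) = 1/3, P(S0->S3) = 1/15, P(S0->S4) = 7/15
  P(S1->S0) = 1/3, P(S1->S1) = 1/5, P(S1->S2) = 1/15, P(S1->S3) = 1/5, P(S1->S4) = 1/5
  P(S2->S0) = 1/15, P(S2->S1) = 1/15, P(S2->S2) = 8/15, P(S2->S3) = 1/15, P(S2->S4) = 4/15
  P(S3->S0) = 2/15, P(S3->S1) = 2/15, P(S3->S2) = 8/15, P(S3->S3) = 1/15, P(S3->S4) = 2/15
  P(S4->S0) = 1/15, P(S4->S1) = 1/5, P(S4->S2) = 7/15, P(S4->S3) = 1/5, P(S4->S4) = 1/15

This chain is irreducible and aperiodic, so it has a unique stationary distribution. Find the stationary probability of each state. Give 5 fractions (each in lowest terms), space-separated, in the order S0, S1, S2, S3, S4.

Answer: 1405/13254 264/2209 11707/26508 495/4418 1951/8836

Derivation:
The stationary distribution satisfies pi = pi * P, i.e.:
  pi_S0 = 1/15*pi_S0 + 1/3*pi_S1 + 1/15*pi_S2 + 2/15*pi_S3 + 1/15*pi_S4
  pi_S1 = 1/15*pi_S0 + 1/5*pi_S1 + 1/15*pi_S2 + 2/15*pi_S3 + 1/5*pi_S4
  pi_S2 = 1/3*pi_S0 + 1/15*pi_S1 + 8/15*pi_S2 + 8/15*pi_S3 + 7/15*pi_S4
  pi_S3 = 1/15*pi_S0 + 1/5*pi_S1 + 1/15*pi_S2 + 1/15*pi_S3 + 1/5*pi_S4
  pi_S4 = 7/15*pi_S0 + 1/5*pi_S1 + 4/15*pi_S2 + 2/15*pi_S3 + 1/15*pi_S4
with normalization: pi_S0 + pi_S1 + pi_S2 + pi_S3 + pi_S4 = 1.

Using the first 4 balance equations plus normalization, the linear system A*pi = b is:
  [-14/15, 1/3, 1/15, 2/15, 1/15] . pi = 0
  [1/15, -4/5, 1/15, 2/15, 1/5] . pi = 0
  [1/3, 1/15, -7/15, 8/15, 7/15] . pi = 0
  [1/15, 1/5, 1/15, -14/15, 1/5] . pi = 0
  [1, 1, 1, 1, 1] . pi = 1

Solving yields:
  pi_S0 = 1405/13254
  pi_S1 = 264/2209
  pi_S2 = 11707/26508
  pi_S3 = 495/4418
  pi_S4 = 1951/8836

Verification (pi * P):
  1405/13254*1/15 + 264/2209*1/3 + 11707/26508*1/15 + 495/4418*2/15 + 1951/8836*1/15 = 1405/13254 = pi_S0  (ok)
  1405/13254*1/15 + 264/2209*1/5 + 11707/26508*1/15 + 495/4418*2/15 + 1951/8836*1/5 = 264/2209 = pi_S1  (ok)
  1405/13254*1/3 + 264/2209*1/15 + 11707/26508*8/15 + 495/4418*8/15 + 1951/8836*7/15 = 11707/26508 = pi_S2  (ok)
  1405/13254*1/15 + 264/2209*1/5 + 11707/26508*1/15 + 495/4418*1/15 + 1951/8836*1/5 = 495/4418 = pi_S3  (ok)
  1405/13254*7/15 + 264/2209*1/5 + 11707/26508*4/15 + 495/4418*2/15 + 1951/8836*1/15 = 1951/8836 = pi_S4  (ok)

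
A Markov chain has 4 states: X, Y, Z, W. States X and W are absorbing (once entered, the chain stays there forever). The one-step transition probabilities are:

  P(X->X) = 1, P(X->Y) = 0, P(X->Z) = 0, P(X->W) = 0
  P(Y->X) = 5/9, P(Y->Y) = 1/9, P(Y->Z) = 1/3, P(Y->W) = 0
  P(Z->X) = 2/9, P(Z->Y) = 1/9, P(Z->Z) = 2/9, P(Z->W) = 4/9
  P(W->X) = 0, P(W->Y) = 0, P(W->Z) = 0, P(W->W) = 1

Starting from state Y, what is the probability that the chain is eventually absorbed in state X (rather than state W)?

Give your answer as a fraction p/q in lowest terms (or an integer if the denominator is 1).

Answer: 41/53

Derivation:
Let a_i = P(absorbed in X | start in state i).
Boundary conditions: a_X = 1, a_W = 0.
For each transient state i, a_i = sum_j P(i->j) * a_j:
  a_Y = 5/9*a_X + 1/9*a_Y + 1/3*a_Z + 0*a_W
  a_Z = 2/9*a_X + 1/9*a_Y + 2/9*a_Z + 4/9*a_W

Substituting a_X = 1 and a_W = 0, rearrange to (I - Q) a = r where r[i] = P(i -> X):
  [8/9, -1/3] . (a_Y, a_Z) = 5/9
  [-1/9, 7/9] . (a_Y, a_Z) = 2/9

Solving yields:
  a_Y = 41/53
  a_Z = 21/53

Starting state is Y, so the absorption probability is a_Y = 41/53.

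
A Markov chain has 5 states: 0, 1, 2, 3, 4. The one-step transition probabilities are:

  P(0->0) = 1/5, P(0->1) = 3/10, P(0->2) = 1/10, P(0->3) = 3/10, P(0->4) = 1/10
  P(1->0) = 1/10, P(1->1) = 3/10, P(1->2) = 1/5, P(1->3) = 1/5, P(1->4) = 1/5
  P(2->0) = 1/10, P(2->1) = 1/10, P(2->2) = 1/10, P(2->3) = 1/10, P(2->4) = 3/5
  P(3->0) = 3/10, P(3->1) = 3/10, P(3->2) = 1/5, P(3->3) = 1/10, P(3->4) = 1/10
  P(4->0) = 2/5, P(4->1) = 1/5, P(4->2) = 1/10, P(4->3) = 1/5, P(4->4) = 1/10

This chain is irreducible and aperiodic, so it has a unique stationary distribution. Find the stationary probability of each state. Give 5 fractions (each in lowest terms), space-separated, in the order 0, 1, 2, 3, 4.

Answer: 922/4215 212/843 607/4215 53/281 277/1405

Derivation:
The stationary distribution satisfies pi = pi * P, i.e.:
  pi_0 = 1/5*pi_0 + 1/10*pi_1 + 1/10*pi_2 + 3/10*pi_3 + 2/5*pi_4
  pi_1 = 3/10*pi_0 + 3/10*pi_1 + 1/10*pi_2 + 3/10*pi_3 + 1/5*pi_4
  pi_2 = 1/10*pi_0 + 1/5*pi_1 + 1/10*pi_2 + 1/5*pi_3 + 1/10*pi_4
  pi_3 = 3/10*pi_0 + 1/5*pi_1 + 1/10*pi_2 + 1/10*pi_3 + 1/5*pi_4
  pi_4 = 1/10*pi_0 + 1/5*pi_1 + 3/5*pi_2 + 1/10*pi_3 + 1/10*pi_4
with normalization: pi_0 + pi_1 + pi_2 + pi_3 + pi_4 = 1.

Using the first 4 balance equations plus normalization, the linear system A*pi = b is:
  [-4/5, 1/10, 1/10, 3/10, 2/5] . pi = 0
  [3/10, -7/10, 1/10, 3/10, 1/5] . pi = 0
  [1/10, 1/5, -9/10, 1/5, 1/10] . pi = 0
  [3/10, 1/5, 1/10, -9/10, 1/5] . pi = 0
  [1, 1, 1, 1, 1] . pi = 1

Solving yields:
  pi_0 = 922/4215
  pi_1 = 212/843
  pi_2 = 607/4215
  pi_3 = 53/281
  pi_4 = 277/1405

Verification (pi * P):
  922/4215*1/5 + 212/843*1/10 + 607/4215*1/10 + 53/281*3/10 + 277/1405*2/5 = 922/4215 = pi_0  (ok)
  922/4215*3/10 + 212/843*3/10 + 607/4215*1/10 + 53/281*3/10 + 277/1405*1/5 = 212/843 = pi_1  (ok)
  922/4215*1/10 + 212/843*1/5 + 607/4215*1/10 + 53/281*1/5 + 277/1405*1/10 = 607/4215 = pi_2  (ok)
  922/4215*3/10 + 212/843*1/5 + 607/4215*1/10 + 53/281*1/10 + 277/1405*1/5 = 53/281 = pi_3  (ok)
  922/4215*1/10 + 212/843*1/5 + 607/4215*3/5 + 53/281*1/10 + 277/1405*1/10 = 277/1405 = pi_4  (ok)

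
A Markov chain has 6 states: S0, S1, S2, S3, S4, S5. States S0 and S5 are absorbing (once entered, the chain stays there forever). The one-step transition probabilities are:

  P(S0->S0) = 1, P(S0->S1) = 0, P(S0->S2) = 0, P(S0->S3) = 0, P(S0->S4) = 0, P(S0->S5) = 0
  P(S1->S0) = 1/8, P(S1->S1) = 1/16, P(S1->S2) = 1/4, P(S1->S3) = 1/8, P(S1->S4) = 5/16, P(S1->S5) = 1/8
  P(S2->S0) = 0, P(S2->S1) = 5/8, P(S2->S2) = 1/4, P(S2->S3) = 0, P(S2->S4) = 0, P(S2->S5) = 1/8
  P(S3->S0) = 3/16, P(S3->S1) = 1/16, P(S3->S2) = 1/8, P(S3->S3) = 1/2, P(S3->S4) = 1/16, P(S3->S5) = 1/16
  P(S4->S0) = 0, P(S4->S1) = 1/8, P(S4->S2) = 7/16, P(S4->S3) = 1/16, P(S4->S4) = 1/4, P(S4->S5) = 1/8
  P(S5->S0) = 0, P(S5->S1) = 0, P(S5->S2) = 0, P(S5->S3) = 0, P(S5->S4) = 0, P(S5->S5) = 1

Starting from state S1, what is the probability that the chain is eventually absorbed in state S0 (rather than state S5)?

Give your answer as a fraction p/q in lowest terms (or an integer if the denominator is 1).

Answer: 277/702

Derivation:
Let a_i = P(absorbed in S0 | start in state i).
Boundary conditions: a_S0 = 1, a_S5 = 0.
For each transient state i, a_i = sum_j P(i->j) * a_j:
  a_S1 = 1/8*a_S0 + 1/16*a_S1 + 1/4*a_S2 + 1/8*a_S3 + 5/16*a_S4 + 1/8*a_S5
  a_S2 = 0*a_S0 + 5/8*a_S1 + 1/4*a_S2 + 0*a_S3 + 0*a_S4 + 1/8*a_S5
  a_S3 = 3/16*a_S0 + 1/16*a_S1 + 1/8*a_S2 + 1/2*a_S3 + 1/16*a_S4 + 1/16*a_S5
  a_S4 = 0*a_S0 + 1/8*a_S1 + 7/16*a_S2 + 1/16*a_S3 + 1/4*a_S4 + 1/8*a_S5

Substituting a_S0 = 1 and a_S5 = 0, rearrange to (I - Q) a = r where r[i] = P(i -> S0):
  [15/16, -1/4, -1/8, -5/16] . (a_S1, a_S2, a_S3, a_S4) = 1/8
  [-5/8, 3/4, 0, 0] . (a_S1, a_S2, a_S3, a_S4) = 0
  [-1/16, -1/8, 1/2, -1/16] . (a_S1, a_S2, a_S3, a_S4) = 3/16
  [-1/8, -7/16, -1/16, 3/4] . (a_S1, a_S2, a_S3, a_S4) = 0

Solving yields:
  a_S1 = 277/702
  a_S2 = 1385/4212
  a_S3 = 2293/4212
  a_S4 = 319/1053

Starting state is S1, so the absorption probability is a_S1 = 277/702.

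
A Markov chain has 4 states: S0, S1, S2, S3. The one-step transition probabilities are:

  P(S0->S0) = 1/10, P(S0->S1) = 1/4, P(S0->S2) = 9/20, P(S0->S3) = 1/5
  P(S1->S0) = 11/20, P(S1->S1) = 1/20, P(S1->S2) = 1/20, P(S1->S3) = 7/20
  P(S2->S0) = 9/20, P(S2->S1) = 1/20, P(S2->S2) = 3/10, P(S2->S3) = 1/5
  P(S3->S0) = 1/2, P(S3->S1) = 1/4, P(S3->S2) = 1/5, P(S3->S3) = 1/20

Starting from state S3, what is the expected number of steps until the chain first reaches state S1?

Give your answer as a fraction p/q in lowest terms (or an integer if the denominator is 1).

Answer: 10180/1897

Derivation:
Let h_i = expected steps to first reach S1 from state i.
Boundary: h_S1 = 0.
First-step equations for the other states:
  h_S0 = 1 + 1/10*h_S0 + 1/4*h_S1 + 9/20*h_S2 + 1/5*h_S3
  h_S2 = 1 + 9/20*h_S0 + 1/20*h_S1 + 3/10*h_S2 + 1/5*h_S3
  h_S3 = 1 + 1/2*h_S0 + 1/4*h_S1 + 1/5*h_S2 + 1/20*h_S3

Substituting h_S1 = 0 and rearranging gives the linear system (I - Q) h = 1:
  [9/10, -9/20, -1/5] . (h_S0, h_S2, h_S3) = 1
  [-9/20, 7/10, -1/5] . (h_S0, h_S2, h_S3) = 1
  [-1/2, -1/5, 19/20] . (h_S0, h_S2, h_S3) = 1

Solving yields:
  h_S0 = 10580/1897
  h_S2 = 12420/1897
  h_S3 = 10180/1897

Starting state is S3, so the expected hitting time is h_S3 = 10180/1897.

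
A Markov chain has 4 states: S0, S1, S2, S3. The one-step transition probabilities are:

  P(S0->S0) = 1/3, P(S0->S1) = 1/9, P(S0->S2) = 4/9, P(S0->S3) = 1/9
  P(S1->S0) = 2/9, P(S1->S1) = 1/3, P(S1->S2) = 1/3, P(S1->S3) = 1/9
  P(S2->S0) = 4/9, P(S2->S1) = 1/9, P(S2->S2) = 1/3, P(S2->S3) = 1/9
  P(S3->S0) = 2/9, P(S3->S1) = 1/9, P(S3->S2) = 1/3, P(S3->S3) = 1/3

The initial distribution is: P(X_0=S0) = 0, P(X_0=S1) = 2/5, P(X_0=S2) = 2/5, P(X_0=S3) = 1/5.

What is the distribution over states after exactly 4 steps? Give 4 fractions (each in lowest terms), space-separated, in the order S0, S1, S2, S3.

Propagating the distribution step by step (d_{t+1} = d_t * P):
d_0 = (S0=0, S1=2/5, S2=2/5, S3=1/5)
  d_1[S0] = 0*1/3 + 2/5*2/9 + 2/5*4/9 + 1/5*2/9 = 14/45
  d_1[S1] = 0*1/9 + 2/5*1/3 + 2/5*1/9 + 1/5*1/9 = 1/5
  d_1[S2] = 0*4/9 + 2/5*1/3 + 2/5*1/3 + 1/5*1/3 = 1/3
  d_1[S3] = 0*1/9 + 2/5*1/9 + 2/5*1/9 + 1/5*1/3 = 7/45
d_1 = (S0=14/45, S1=1/5, S2=1/3, S3=7/45)
  d_2[S0] = 14/45*1/3 + 1/5*2/9 + 1/3*4/9 + 7/45*2/9 = 134/405
  d_2[S1] = 14/45*1/9 + 1/5*1/3 + 1/3*1/9 + 7/45*1/9 = 7/45
  d_2[S2] = 14/45*4/9 + 1/5*1/3 + 1/3*1/3 + 7/45*1/3 = 149/405
  d_2[S3] = 14/45*1/9 + 1/5*1/9 + 1/3*1/9 + 7/45*1/3 = 59/405
d_2 = (S0=134/405, S1=7/45, S2=149/405, S3=59/405)
  d_3[S0] = 134/405*1/3 + 7/45*2/9 + 149/405*4/9 + 59/405*2/9 = 46/135
  d_3[S1] = 134/405*1/9 + 7/45*1/3 + 149/405*1/9 + 59/405*1/9 = 59/405
  d_3[S2] = 134/405*4/9 + 7/45*1/3 + 149/405*1/3 + 59/405*1/3 = 1349/3645
  d_3[S3] = 134/405*1/9 + 7/45*1/9 + 149/405*1/9 + 59/405*1/3 = 523/3645
d_3 = (S0=46/135, S1=59/405, S2=1349/3645, S3=523/3645)
  d_4[S0] = 46/135*1/3 + 59/405*2/9 + 1349/3645*4/9 + 523/3645*2/9 = 2246/6561
  d_4[S1] = 46/135*1/9 + 59/405*1/3 + 1349/3645*1/9 + 523/3645*1/9 = 523/3645
  d_4[S2] = 46/135*4/9 + 59/405*1/3 + 1349/3645*1/3 + 523/3645*1/3 = 451/1215
  d_4[S3] = 46/135*1/9 + 59/405*1/9 + 1349/3645*1/9 + 523/3645*1/3 = 4691/32805
d_4 = (S0=2246/6561, S1=523/3645, S2=451/1215, S3=4691/32805)

Answer: 2246/6561 523/3645 451/1215 4691/32805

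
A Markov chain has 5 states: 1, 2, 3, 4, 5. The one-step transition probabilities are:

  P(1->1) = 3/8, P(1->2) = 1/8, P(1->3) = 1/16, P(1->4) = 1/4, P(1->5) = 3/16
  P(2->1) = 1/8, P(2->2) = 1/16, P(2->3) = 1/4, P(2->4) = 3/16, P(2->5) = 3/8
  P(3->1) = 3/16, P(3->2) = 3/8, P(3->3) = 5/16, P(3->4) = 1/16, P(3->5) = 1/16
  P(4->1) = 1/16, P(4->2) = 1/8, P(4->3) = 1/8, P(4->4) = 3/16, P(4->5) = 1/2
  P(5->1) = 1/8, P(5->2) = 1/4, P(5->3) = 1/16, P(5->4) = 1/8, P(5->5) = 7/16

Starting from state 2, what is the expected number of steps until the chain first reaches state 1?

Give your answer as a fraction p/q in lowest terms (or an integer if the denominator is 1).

Answer: 13312/1691

Derivation:
Let h_i = expected steps to first reach 1 from state i.
Boundary: h_1 = 0.
First-step equations for the other states:
  h_2 = 1 + 1/8*h_1 + 1/16*h_2 + 1/4*h_3 + 3/16*h_4 + 3/8*h_5
  h_3 = 1 + 3/16*h_1 + 3/8*h_2 + 5/16*h_3 + 1/16*h_4 + 1/16*h_5
  h_4 = 1 + 1/16*h_1 + 1/8*h_2 + 1/8*h_3 + 3/16*h_4 + 1/2*h_5
  h_5 = 1 + 1/8*h_1 + 1/4*h_2 + 1/16*h_3 + 1/8*h_4 + 7/16*h_5

Substituting h_1 = 0 and rearranging gives the linear system (I - Q) h = 1:
  [15/16, -1/4, -3/16, -3/8] . (h_2, h_3, h_4, h_5) = 1
  [-3/8, 11/16, -1/16, -1/16] . (h_2, h_3, h_4, h_5) = 1
  [-1/8, -1/8, 13/16, -1/2] . (h_2, h_3, h_4, h_5) = 1
  [-1/4, -1/16, -1/8, 9/16] . (h_2, h_3, h_4, h_5) = 1

Solving yields:
  h_2 = 13312/1691
  h_3 = 12244/1691
  h_4 = 14296/1691
  h_5 = 13460/1691

Starting state is 2, so the expected hitting time is h_2 = 13312/1691.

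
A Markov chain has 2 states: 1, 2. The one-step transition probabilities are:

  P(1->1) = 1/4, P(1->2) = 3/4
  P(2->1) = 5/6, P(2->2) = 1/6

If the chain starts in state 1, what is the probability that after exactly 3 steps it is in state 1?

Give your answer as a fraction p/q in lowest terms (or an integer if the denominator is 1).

Answer: 83/192

Derivation:
Computing P^3 by repeated multiplication:
P^1 =
  1: [1/4, 3/4]
  2: [5/6, 1/6]
P^2 =
  1: [11/16, 5/16]
  2: [25/72, 47/72]
P^3 =
  1: [83/192, 109/192]
  2: [545/864, 319/864]

(P^3)[1 -> 1] = 83/192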